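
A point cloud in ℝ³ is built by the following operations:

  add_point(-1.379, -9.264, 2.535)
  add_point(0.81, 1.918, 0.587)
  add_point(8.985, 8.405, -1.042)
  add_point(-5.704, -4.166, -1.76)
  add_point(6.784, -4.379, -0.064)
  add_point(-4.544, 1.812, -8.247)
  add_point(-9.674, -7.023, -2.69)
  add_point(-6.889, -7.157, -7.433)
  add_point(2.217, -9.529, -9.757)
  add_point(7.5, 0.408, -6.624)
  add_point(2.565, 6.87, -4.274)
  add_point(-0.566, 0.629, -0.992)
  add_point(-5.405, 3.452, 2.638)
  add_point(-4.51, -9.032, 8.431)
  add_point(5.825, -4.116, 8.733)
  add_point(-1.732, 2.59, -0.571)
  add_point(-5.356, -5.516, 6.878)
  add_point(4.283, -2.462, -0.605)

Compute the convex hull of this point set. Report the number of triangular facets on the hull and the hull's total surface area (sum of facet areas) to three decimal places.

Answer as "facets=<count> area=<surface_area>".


Points on the hull: [0, 2, 4, 5, 6, 7, 8, 9, 10, 12, 13, 14, 16] (13 of 18).

Area of each hull facet:
  f1: (p12, p14, p2) → 104.5512
  f2: (p5, p12, p6) → 59.0502
  f3: (p0, p14, p8) → 64.2291
  f4: (p4, p14, p2) → 57.4666
  f5: (p4, p14, p8) → 32.8373
  f6: (p13, p0, p14) → 35.2908
  f7: (p13, p8, p6) → 87.1214
  f8: (p13, p0, p8) → 8.6661
  f9: (p7, p8, p6) → 19.3445
  f10: (p7, p5, p6) → 25.1848
  f11: (p7, p5, p8) → 45.0897
  f12: (p9, p5, p8) → 66.0031
  f13: (p9, p4, p2) → 40.1881
  f14: (p9, p4, p8) → 45.0595
  f15: (p16, p12, p14) → 56.6048
  f16: (p16, p13, p14) → 22.1647
  f17: (p16, p12, p6) → 50.8024
  f18: (p16, p13, p6) → 19.7954
  f19: (p10, p9, p2) → 30.2854
  f20: (p10, p9, p5) → 40.4211
  f21: (p10, p12, p2) → 37.0206
  f22: (p10, p5, p12) → 47.8059
Σ area = 994.983

Euler: V−E+F = 13−33+22 = 2.

facets=22 area=994.983


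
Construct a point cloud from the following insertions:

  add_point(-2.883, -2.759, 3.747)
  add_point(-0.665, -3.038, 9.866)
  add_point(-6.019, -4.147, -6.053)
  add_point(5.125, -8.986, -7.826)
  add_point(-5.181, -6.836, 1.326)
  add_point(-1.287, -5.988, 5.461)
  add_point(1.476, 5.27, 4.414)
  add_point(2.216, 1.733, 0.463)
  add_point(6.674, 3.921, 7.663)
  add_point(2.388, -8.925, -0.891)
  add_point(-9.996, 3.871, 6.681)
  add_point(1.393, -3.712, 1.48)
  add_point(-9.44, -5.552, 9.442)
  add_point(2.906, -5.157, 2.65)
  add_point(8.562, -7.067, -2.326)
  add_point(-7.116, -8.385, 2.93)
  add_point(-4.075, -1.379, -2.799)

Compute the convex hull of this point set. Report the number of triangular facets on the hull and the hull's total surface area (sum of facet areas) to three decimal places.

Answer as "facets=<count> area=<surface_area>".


facets=20 area=829.730

Extreme-point indices: [1, 2, 3, 5, 6, 7, 8, 9, 10, 12, 14, 15] — 12 of 17 on the boundary.

Area of each hull facet:
  f1: (p2, p6, p10) → 86.0210
  f2: (p8, p6, p10) → 27.0472
  f3: (p8, p1, p10) → 61.9489
  f4: (p8, p1, p14) → 74.7659
  f5: (p12, p1, p10) → 44.0609
  f6: (p12, p2, p10) → 73.5141
  f7: (p12, p2, p15) → 28.1533
  f8: (p9, p1, p14) → 40.0691
  f9: (p9, p12, p15) → 29.6750
  f10: (p3, p9, p14) → 20.6790
  f11: (p3, p2, p15) → 61.2271
  f12: (p3, p9, p15) → 27.7853
  f13: (p5, p12, p1) → 23.2481
  f14: (p5, p9, p1) → 12.2446
  f15: (p5, p9, p12) → 22.1332
  f16: (p7, p2, p6) → 25.0823
  f17: (p7, p3, p2) → 69.2026
  f18: (p7, p8, p6) → 16.6703
  f19: (p7, p8, p14) → 48.6779
  f20: (p7, p3, p14) → 37.5238
Σ area = 829.730

Check V−E+F: 12 − 30 + 20 = 2.


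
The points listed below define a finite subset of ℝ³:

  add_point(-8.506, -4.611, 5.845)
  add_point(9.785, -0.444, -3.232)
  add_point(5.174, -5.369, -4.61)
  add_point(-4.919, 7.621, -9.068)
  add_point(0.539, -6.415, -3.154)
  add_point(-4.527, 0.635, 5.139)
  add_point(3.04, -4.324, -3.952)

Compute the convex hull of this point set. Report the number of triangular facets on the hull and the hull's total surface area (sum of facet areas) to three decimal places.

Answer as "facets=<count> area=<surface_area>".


Hull vertices (6/7): indices [0, 1, 2, 3, 4, 5].

Area of each hull facet:
  f1: (p4, p3, p0) → 103.6899
  f2: (p5, p1, p0) → 46.9963
  f3: (p5, p3, p0) → 47.3341
  f4: (p5, p3, p1) → 120.4664
  f5: (p2, p1, p0) → 54.9185
  f6: (p2, p4, p0) → 17.8688
  f7: (p2, p3, p1) → 58.4079
  f8: (p2, p4, p3) → 40.1905
Σ area = 489.872

Euler: V−E+F = 6−12+8 = 2.

facets=8 area=489.872


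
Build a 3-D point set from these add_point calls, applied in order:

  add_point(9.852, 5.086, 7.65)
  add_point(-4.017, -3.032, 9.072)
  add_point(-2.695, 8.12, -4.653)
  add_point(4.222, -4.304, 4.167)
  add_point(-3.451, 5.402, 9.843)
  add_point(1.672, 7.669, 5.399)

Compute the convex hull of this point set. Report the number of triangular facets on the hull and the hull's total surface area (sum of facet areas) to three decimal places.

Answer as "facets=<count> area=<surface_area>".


facets=8 area=452.080

Hull vertices (6/6): indices [0, 1, 2, 3, 4, 5].

Facet areas (half cross-product norm):
  f1: (p3, p0, p1) → 54.8827
  f2: (p3, p2, p1) → 79.5669
  f3: (p3, p2, p0) → 93.2072
  f4: (p4, p0, p1) → 57.2140
  f5: (p4, p2, p1) → 62.3794
  f6: (p5, p2, p0) → 38.4745
  f7: (p5, p4, p0) → 28.9105
  f8: (p5, p4, p2) → 37.4444
Σ area = 452.080

Check V−E+F: 6 − 12 + 8 = 2.


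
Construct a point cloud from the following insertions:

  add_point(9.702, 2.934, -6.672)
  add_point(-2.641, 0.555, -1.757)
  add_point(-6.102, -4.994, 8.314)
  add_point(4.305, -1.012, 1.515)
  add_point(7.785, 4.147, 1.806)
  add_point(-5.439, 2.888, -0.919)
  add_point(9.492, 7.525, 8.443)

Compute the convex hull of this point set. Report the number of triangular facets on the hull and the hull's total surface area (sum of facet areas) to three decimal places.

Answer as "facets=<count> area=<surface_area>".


Extreme-point indices: [0, 1, 2, 3, 5, 6] — 6 of 7 on the boundary.

Area of each hull facet:
  f1: (p1, p0, p2) → 61.5514
  f2: (p5, p6, p2) → 108.9578
  f3: (p5, p1, p2) → 22.2944
  f4: (p5, p6, p0) → 119.7829
  f5: (p5, p1, p0) → 19.0374
  f6: (p3, p0, p2) → 26.3131
  f7: (p3, p6, p2) → 76.6647
  f8: (p3, p6, p0) → 64.1998
Σ area = 498.802

Euler: V−E+F = 6−12+8 = 2.

facets=8 area=498.802


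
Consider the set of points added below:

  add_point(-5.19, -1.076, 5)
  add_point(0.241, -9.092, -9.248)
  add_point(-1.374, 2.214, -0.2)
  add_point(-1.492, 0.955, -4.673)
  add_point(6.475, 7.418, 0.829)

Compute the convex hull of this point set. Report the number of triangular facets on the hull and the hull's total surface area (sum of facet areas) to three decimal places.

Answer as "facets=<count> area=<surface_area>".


Points on the hull: [0, 1, 2, 3, 4] (5 of 5).

Facet areas (half cross-product norm):
  f1: (p1, p4, p0) → 126.4539
  f2: (p2, p4, p0) → 27.2229
  f3: (p3, p1, p0) → 56.9903
  f4: (p3, p2, p0) → 14.0026
  f5: (p3, p1, p4) → 52.6810
  f6: (p3, p2, p4) → 21.1731
Σ area = 298.524

Euler characteristic 5−9+6 = 2 ✓

facets=6 area=298.524


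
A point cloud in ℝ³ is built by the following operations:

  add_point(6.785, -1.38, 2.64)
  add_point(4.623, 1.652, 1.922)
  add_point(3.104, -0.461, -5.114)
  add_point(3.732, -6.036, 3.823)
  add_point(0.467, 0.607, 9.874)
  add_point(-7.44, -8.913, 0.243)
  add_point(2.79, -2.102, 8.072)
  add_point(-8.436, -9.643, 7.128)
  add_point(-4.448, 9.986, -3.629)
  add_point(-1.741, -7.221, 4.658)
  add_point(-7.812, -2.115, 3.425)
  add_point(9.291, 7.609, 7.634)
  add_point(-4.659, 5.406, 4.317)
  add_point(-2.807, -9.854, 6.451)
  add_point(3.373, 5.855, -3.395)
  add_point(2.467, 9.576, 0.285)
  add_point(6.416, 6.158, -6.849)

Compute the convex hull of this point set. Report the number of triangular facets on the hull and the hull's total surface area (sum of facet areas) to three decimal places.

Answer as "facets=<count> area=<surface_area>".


facets=24 area=918.682

Hull vertices (14/17): indices [0, 2, 3, 4, 5, 6, 7, 8, 10, 11, 12, 13, 15, 16].

Per-facet area ½‖(b−a)×(c−a)‖:
  f1: (p12, p8, p11) → 66.2092
  f2: (p15, p8, p11) → 13.4158
  f3: (p15, p16, p11) → 44.1947
  f4: (p15, p16, p8) → 35.1710
  f5: (p6, p3, p11) → 30.7968
  f6: (p0, p16, p11) → 63.4211
  f7: (p0, p3, p11) → 20.7893
  f8: (p4, p12, p7) → 61.7415
  f9: (p4, p12, p11) → 51.4213
  f10: (p4, p6, p11) → 22.7882
  f11: (p10, p12, p7) → 20.6580
  f12: (p10, p12, p8) → 34.9244
  f13: (p10, p5, p7) → 24.8165
  f14: (p10, p5, p8) → 45.5233
  f15: (p13, p6, p3) → 23.4827
  f16: (p13, p5, p7) → 19.1875
  f17: (p13, p5, p3) → 30.8373
  f18: (p13, p4, p7) → 31.8249
  f19: (p13, p4, p6) → 18.6001
  f20: (p2, p5, p3) → 62.6864
  f21: (p2, p0, p16) → 32.6058
  f22: (p2, p0, p3) → 24.5429
  f23: (p2, p16, p8) → 44.7310
  f24: (p2, p5, p8) → 94.3124
Σ area = 918.682

Euler: V−E+F = 14−36+24 = 2.


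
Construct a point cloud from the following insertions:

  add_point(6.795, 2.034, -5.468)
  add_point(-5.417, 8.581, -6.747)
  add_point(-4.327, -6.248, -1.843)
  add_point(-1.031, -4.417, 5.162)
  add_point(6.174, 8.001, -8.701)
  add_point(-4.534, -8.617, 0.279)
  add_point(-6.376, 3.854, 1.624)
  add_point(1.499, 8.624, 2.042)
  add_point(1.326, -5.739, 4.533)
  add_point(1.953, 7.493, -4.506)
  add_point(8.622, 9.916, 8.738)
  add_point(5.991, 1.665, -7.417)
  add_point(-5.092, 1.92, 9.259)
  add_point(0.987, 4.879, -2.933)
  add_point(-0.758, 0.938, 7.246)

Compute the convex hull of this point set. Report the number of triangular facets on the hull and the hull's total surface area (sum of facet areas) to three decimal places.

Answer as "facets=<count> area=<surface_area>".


11 of the 15 inputs are extreme points: [0, 1, 2, 3, 4, 5, 6, 8, 10, 11, 12].

Triangle areas on the boundary:
  f1: (p12, p5, p6) → 49.9314
  f2: (p1, p4, p10) → 104.1798
  f3: (p1, p12, p6) → 14.0124
  f4: (p1, p12, p10) → 134.7100
  f5: (p1, p5, p6) → 56.7734
  f6: (p0, p4, p10) → 55.7069
  f7: (p8, p12, p10) → 86.5599
  f8: (p8, p0, p10) → 107.0755
  f9: (p2, p1, p5) → 10.4526
  f10: (p3, p12, p5) → 26.9165
  f11: (p3, p8, p5) → 10.1699
  f12: (p3, p8, p12) → 6.0006
  f13: (p11, p0, p4) → 6.9213
  f14: (p11, p1, p4) → 38.0538
  f15: (p11, p2, p1) → 88.4018
  f16: (p11, p2, p5) → 15.5172
  f17: (p11, p8, p5) → 57.6974
  f18: (p11, p8, p0) → 13.4400
Σ area = 882.521

Check V−E+F: 11 − 27 + 18 = 2.

facets=18 area=882.521


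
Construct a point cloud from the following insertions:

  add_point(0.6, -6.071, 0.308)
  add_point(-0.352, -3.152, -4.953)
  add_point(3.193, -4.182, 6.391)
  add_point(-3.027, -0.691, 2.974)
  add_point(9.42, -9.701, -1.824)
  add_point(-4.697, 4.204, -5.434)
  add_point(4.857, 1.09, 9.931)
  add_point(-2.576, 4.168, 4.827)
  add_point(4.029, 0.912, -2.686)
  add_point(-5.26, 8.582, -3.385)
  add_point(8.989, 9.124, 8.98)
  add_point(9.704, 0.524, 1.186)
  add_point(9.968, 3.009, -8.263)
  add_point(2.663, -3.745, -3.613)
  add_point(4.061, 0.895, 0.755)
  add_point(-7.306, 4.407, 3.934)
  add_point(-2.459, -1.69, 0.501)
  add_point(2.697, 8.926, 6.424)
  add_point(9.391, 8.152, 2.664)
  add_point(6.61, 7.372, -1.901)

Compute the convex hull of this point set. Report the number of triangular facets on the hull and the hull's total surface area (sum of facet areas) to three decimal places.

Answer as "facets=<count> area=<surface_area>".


16 of the 20 inputs are extreme points: [0, 1, 2, 3, 4, 5, 6, 9, 10, 11, 12, 15, 16, 17, 18, 19].

Facet areas (half cross-product norm):
  f1: (p6, p10, p15) → 62.7765
  f2: (p6, p10, p4) → 69.8573
  f3: (p11, p4, p12) → 52.0865
  f4: (p11, p10, p4) → 27.4292
  f5: (p1, p4, p12) → 71.6139
  f6: (p1, p5, p12) → 53.3279
  f7: (p1, p0, p4) → 29.5110
  f8: (p1, p5, p15) → 41.4065
  f9: (p9, p5, p12) → 35.1590
  f10: (p9, p5, p15) → 21.0713
  f11: (p3, p0, p15) → 6.2119
  f12: (p2, p6, p4) → 30.0233
  f13: (p2, p0, p4) → 33.5711
  f14: (p2, p3, p0) → 22.5781
  f15: (p2, p6, p15) → 44.2273
  f16: (p2, p3, p15) → 16.8581
  f17: (p16, p0, p15) → 8.5202
  f18: (p16, p1, p15) → 17.3137
  f19: (p16, p1, p0) → 14.5354
  f20: (p19, p9, p12) → 47.3257
  f21: (p17, p10, p15) → 15.1662
  f22: (p17, p9, p15) → 47.6417
  f23: (p17, p9, p10) → 20.6990
  f24: (p18, p9, p10) → 48.1939
  f25: (p18, p19, p9) → 26.0286
  f26: (p18, p19, p12) → 19.5687
  f27: (p18, p11, p12) → 37.9223
  f28: (p18, p11, p10) → 23.4219
Σ area = 944.046

Euler characteristic 16−42+28 = 2 ✓

facets=28 area=944.046


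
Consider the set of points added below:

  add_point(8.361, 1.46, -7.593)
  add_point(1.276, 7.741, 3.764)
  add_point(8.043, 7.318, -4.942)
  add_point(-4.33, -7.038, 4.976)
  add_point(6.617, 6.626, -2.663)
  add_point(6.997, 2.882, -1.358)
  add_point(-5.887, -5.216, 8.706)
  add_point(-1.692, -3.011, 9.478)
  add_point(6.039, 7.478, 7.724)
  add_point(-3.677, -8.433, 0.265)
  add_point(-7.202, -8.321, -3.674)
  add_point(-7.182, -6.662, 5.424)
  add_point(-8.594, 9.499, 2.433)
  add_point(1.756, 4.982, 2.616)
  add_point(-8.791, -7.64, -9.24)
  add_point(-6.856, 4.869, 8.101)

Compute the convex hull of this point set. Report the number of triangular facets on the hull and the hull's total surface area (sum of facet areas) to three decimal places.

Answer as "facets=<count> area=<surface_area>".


facets=22 area=1049.228

Points on the hull: [0, 2, 3, 5, 6, 7, 8, 9, 10, 11, 12, 14, 15] (13 of 16).

Per-facet area ½‖(b−a)×(c−a)‖:
  f1: (p2, p0, p14) → 57.0315
  f2: (p2, p12, p14) → 180.2925
  f3: (p2, p8, p0) → 37.3523
  f4: (p2, p8, p12) → 98.8643
  f5: (p9, p0, p14) → 93.8471
  f6: (p9, p7, p0) → 94.8351
  f7: (p5, p7, p0) → 34.2334
  f8: (p5, p8, p0) → 8.8461
  f9: (p5, p8, p7) → 66.0489
  f10: (p15, p6, p7) → 22.7023
  f11: (p15, p8, p12) → 49.3327
  f12: (p15, p8, p7) → 58.3808
  f13: (p11, p12, p14) → 120.9952
  f14: (p11, p15, p12) → 40.3661
  f15: (p11, p15, p6) → 18.5006
  f16: (p3, p9, p7) → 10.4526
  f17: (p3, p6, p7) → 10.6428
  f18: (p3, p11, p9) → 6.8555
  f19: (p3, p11, p6) → 5.4867
  f20: (p10, p9, p14) → 6.8501
  f21: (p10, p11, p14) → 10.6171
  f22: (p10, p11, p9) → 16.6939
Σ area = 1049.228

Euler: V−E+F = 13−33+22 = 2.


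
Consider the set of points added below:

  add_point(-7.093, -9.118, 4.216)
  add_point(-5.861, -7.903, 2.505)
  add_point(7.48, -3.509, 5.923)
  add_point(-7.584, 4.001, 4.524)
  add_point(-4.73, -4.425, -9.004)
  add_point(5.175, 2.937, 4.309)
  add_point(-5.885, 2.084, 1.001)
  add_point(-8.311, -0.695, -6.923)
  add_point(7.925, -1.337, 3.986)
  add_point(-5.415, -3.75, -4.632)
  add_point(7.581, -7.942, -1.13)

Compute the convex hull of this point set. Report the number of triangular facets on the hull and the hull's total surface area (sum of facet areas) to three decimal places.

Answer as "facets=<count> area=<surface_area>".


Extreme-point indices: [0, 2, 3, 4, 5, 7, 8, 10] — 8 of 11 on the boundary.

Per-facet area ½‖(b−a)×(c−a)‖:
  f1: (p3, p0, p7) → 74.6560
  f2: (p5, p3, p7) → 79.3489
  f3: (p5, p10, p8) → 15.6200
  f4: (p2, p10, p8) → 12.0929
  f5: (p2, p10, p0) → 62.9889
  f6: (p2, p5, p8) → 6.5101
  f7: (p2, p3, p0) → 97.5540
  f8: (p2, p5, p3) → 41.2950
  f9: (p4, p5, p7) → 49.6238
  f10: (p4, p5, p10) → 92.3352
  f11: (p4, p0, p7) → 38.5557
  f12: (p4, p10, p0) → 96.6295
Σ area = 667.210

Euler: V−E+F = 8−18+12 = 2.

facets=12 area=667.210


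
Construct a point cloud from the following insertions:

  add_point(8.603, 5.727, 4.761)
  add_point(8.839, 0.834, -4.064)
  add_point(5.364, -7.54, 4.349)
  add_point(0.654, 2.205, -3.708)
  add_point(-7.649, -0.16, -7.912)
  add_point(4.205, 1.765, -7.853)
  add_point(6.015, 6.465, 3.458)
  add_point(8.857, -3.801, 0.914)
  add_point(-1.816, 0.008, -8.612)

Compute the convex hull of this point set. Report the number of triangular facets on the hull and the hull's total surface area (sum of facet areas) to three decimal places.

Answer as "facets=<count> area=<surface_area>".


Hull vertices (8/9): indices [0, 1, 2, 4, 5, 6, 7, 8].

Per-facet area ½‖(b−a)×(c−a)‖:
  f1: (p2, p6, p4) → 125.1425
  f2: (p5, p6, p4) → 72.6963
  f3: (p1, p5, p7) → 17.0053
  f4: (p8, p2, p4) → 46.2508
  f5: (p8, p5, p4) → 6.3610
  f6: (p8, p2, p7) → 45.3604
  f7: (p8, p5, p7) → 33.7235
  f8: (p0, p5, p6) → 16.7037
  f9: (p0, p1, p5) → 27.2324
  f10: (p0, p1, p7) → 32.6413
  f11: (p0, p2, p7) → 29.7878
  f12: (p0, p2, p6) → 20.4215
Σ area = 473.326

Euler characteristic 8−18+12 = 2 ✓

facets=12 area=473.326


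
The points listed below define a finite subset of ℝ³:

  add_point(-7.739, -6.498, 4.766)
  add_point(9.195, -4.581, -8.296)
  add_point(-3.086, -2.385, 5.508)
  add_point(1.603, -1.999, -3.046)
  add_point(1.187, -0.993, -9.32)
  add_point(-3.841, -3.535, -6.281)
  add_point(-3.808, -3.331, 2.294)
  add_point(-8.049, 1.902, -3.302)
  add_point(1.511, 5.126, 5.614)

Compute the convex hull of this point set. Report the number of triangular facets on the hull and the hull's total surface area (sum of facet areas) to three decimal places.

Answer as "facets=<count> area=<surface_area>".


facets=10 area=525.958

Extreme-point indices: [0, 1, 2, 4, 5, 7, 8] — 7 of 9 on the boundary.

Triangle areas on the boundary:
  f1: (p8, p0, p7) → 74.7036
  f2: (p5, p0, p7) → 42.1160
  f3: (p5, p0, p1) → 71.8830
  f4: (p2, p0, p1) → 55.0190
  f5: (p2, p8, p1) → 79.6373
  f6: (p2, p8, p0) → 8.5473
  f7: (p4, p5, p7) → 22.5388
  f8: (p4, p5, p1) → 24.5590
  f9: (p4, p8, p7) → 75.6776
  f10: (p4, p8, p1) → 71.2761
Σ area = 525.958

Euler characteristic 7−15+10 = 2 ✓


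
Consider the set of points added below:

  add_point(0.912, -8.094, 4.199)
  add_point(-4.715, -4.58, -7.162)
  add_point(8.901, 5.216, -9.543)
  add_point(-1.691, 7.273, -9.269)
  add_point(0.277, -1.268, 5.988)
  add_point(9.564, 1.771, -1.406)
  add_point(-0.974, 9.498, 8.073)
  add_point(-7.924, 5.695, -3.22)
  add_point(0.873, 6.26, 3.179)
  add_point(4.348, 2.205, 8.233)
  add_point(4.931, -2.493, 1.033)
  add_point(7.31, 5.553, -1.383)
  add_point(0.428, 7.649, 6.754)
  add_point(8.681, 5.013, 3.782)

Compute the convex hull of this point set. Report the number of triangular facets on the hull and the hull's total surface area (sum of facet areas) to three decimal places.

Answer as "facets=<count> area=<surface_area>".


facets=16 area=873.454

10 of the 14 inputs are extreme points: [0, 1, 2, 3, 4, 5, 6, 7, 9, 13].

Per-facet area ½‖(b−a)×(c−a)‖:
  f1: (p1, p0, p7) → 75.2619
  f2: (p4, p0, p7) → 46.7734
  f3: (p4, p6, p7) → 70.8322
  f4: (p2, p0, p5) → 51.3100
  f5: (p2, p1, p0) → 111.1870
  f6: (p13, p2, p5) → 22.7596
  f7: (p13, p2, p6) → 70.7013
  f8: (p13, p0, p5) → 44.0338
  f9: (p3, p1, p7) → 48.6763
  f10: (p3, p2, p1) → 66.8616
  f11: (p3, p6, p7) → 60.1443
  f12: (p3, p2, p6) → 94.4318
  f13: (p9, p4, p6) → 26.1478
  f14: (p9, p13, p6) → 30.7637
  f15: (p9, p4, p0) → 16.2672
  f16: (p9, p13, p0) → 37.3018
Σ area = 873.454

Check V−E+F: 10 − 24 + 16 = 2.


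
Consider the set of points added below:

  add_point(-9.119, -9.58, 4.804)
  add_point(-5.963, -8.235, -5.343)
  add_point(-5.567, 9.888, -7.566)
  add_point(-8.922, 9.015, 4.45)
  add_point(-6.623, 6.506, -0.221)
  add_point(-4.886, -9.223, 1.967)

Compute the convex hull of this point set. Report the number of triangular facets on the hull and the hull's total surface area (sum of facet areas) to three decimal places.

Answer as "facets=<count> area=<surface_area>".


Points on the hull: [0, 1, 2, 3, 4, 5] (6 of 6).

Facet areas (half cross-product norm):
  f1: (p1, p5, p0) → 17.1523
  f2: (p1, p2, p0) → 94.7972
  f3: (p1, p2, p5) → 65.9507
  f4: (p3, p5, p0) → 47.3159
  f5: (p3, p2, p0) → 115.8213
  f6: (p4, p2, p5) → 55.7329
  f7: (p4, p3, p5) → 43.0663
  f8: (p4, p3, p2) → 18.8612
Σ area = 458.698

Euler: V−E+F = 6−12+8 = 2.

facets=8 area=458.698


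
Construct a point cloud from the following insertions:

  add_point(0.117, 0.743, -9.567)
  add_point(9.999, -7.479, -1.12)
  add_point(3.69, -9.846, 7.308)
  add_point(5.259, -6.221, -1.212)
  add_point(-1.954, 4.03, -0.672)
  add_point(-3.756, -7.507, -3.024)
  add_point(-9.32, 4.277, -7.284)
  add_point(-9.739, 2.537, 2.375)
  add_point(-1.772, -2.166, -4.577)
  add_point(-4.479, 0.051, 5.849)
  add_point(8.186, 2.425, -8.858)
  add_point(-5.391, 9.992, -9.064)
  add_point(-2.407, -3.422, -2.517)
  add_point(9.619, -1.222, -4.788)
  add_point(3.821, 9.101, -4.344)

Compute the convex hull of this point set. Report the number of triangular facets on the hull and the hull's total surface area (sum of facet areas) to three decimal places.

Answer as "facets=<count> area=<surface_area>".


facets=18 area=959.738

Hull vertices (11/15): indices [0, 1, 2, 5, 6, 7, 9, 10, 11, 13, 14].

Per-facet area ½‖(b−a)×(c−a)‖:
  f1: (p5, p0, p1) → 75.1447
  f2: (p14, p11, p7) → 73.7202
  f3: (p6, p11, p7) → 32.0886
  f4: (p6, p5, p7) → 60.4565
  f5: (p6, p0, p11) → 35.4769
  f6: (p6, p5, p0) → 56.8756
  f7: (p2, p14, p1) → 96.0595
  f8: (p2, p5, p7) → 83.1459
  f9: (p2, p5, p1) → 66.0295
  f10: (p10, p0, p1) → 52.4983
  f11: (p10, p0, p11) → 42.2326
  f12: (p10, p14, p11) → 45.9580
  f13: (p9, p14, p7) → 53.5989
  f14: (p9, p2, p7) → 24.4061
  f15: (p9, p2, p14) → 101.4187
  f16: (p13, p14, p1) → 28.0990
  f17: (p13, p10, p1) → 7.3716
  f18: (p13, p10, p14) → 25.1573
Σ area = 959.738

Euler: V−E+F = 11−27+18 = 2.


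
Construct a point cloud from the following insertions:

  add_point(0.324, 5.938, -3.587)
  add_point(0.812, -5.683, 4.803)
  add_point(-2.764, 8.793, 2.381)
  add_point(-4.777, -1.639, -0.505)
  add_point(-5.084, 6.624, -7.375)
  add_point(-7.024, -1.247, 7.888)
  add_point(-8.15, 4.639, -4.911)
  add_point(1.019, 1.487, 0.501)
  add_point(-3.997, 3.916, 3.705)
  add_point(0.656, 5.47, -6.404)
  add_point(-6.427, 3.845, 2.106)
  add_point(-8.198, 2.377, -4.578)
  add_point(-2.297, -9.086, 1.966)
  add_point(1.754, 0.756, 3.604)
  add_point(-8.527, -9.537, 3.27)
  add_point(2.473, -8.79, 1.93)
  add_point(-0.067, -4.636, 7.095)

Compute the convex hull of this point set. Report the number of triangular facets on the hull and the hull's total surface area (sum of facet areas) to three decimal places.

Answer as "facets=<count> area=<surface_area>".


Extreme-point indices: [0, 2, 4, 5, 6, 9, 10, 11, 12, 13, 14, 15, 16] — 13 of 17 on the boundary.

Triangle areas on the boundary:
  f1: (p16, p15, p14) → 36.0782
  f2: (p12, p15, p14) → 3.0075
  f3: (p12, p4, p15) → 43.9855
  f4: (p6, p4, p2) → 21.7034
  f5: (p9, p4, p15) → 46.1019
  f6: (p9, p4, p2) → 28.7061
  f7: (p5, p16, p14) → 35.8200
  f8: (p5, p16, p2) → 47.5219
  f9: (p5, p6, p14) → 67.6250
  f10: (p11, p12, p14) → 44.6652
  f11: (p11, p12, p4) → 35.6021
  f12: (p11, p6, p14) → 6.8942
  f13: (p11, p6, p4) → 4.2348
  f14: (p13, p16, p2) → 24.0070
  f15: (p13, p16, p15) → 23.6955
  f16: (p13, p9, p15) → 52.0317
  f17: (p10, p6, p2) → 22.2932
  f18: (p10, p5, p2) → 20.0160
  f19: (p10, p5, p6) → 17.7162
  f20: (p0, p9, p2) → 4.2699
  f21: (p0, p13, p2) → 30.5565
  f22: (p0, p13, p9) → 9.5517
Σ area = 626.084

Euler characteristic 13−33+22 = 2 ✓

facets=22 area=626.084


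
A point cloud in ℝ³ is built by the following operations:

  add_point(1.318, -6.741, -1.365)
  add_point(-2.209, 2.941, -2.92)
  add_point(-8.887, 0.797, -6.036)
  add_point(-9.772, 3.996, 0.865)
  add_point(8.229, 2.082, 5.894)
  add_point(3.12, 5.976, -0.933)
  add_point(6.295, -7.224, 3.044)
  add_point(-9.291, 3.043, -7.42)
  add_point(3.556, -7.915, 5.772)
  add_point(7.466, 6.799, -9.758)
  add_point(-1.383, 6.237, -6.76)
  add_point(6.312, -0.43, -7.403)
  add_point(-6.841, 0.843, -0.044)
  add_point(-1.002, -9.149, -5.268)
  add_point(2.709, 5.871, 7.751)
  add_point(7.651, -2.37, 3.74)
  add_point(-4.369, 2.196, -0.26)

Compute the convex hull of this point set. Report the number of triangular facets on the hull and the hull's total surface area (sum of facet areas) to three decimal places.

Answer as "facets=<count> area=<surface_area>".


facets=20 area=921.252

12 of the 17 inputs are extreme points: [2, 3, 4, 6, 7, 8, 9, 10, 11, 13, 14, 15].

Triangle areas on the boundary:
  f1: (p7, p9, p13) → 121.3675
  f2: (p8, p13, p3) → 99.3646
  f3: (p2, p13, p3) → 45.7149
  f4: (p2, p7, p3) → 10.1695
  f5: (p2, p7, p13) → 10.5456
  f6: (p14, p8, p3) → 99.2572
  f7: (p14, p8, p4) → 37.8418
  f8: (p14, p9, p4) → 56.7456
  f9: (p6, p8, p4) → 19.3833
  f10: (p6, p8, p13) → 22.0336
  f11: (p10, p14, p3) → 78.1385
  f12: (p10, p14, p9) → 70.4807
  f13: (p10, p7, p3) → 35.6509
  f14: (p10, p7, p9) → 19.6177
  f15: (p15, p9, p4) → 40.2095
  f16: (p15, p6, p4) → 4.2104
  f17: (p11, p9, p13) → 22.7853
  f18: (p11, p6, p13) → 59.4815
  f19: (p11, p15, p9) → 39.2811
  f20: (p11, p15, p6) → 28.9732
Σ area = 921.252

Euler characteristic 12−30+20 = 2 ✓


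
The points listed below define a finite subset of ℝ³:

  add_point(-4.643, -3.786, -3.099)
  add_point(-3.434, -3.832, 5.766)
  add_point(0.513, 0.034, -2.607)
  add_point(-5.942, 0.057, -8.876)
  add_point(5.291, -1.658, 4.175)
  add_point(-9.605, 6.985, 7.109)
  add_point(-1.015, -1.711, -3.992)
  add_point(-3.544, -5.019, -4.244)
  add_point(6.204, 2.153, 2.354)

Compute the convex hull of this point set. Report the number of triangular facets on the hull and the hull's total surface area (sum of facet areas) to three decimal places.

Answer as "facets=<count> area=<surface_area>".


facets=12 area=469.379

Points on the hull: [0, 1, 3, 4, 5, 6, 7, 8] (8 of 9).

Area of each hull facet:
  f1: (p3, p8, p5) → 128.2138
  f2: (p0, p3, p5) → 54.9462
  f3: (p0, p3, p7) → 7.0899
  f4: (p0, p1, p5) → 55.9999
  f5: (p0, p1, p7) → 7.8504
  f6: (p6, p3, p8) → 21.9815
  f7: (p6, p3, p7) → 14.4087
  f8: (p4, p1, p7) → 45.6073
  f9: (p4, p6, p8) → 21.8442
  f10: (p4, p6, p7) → 19.5079
  f11: (p4, p8, p5) → 37.0919
  f12: (p4, p1, p5) → 54.8370
Σ area = 469.379

Euler characteristic 8−18+12 = 2 ✓


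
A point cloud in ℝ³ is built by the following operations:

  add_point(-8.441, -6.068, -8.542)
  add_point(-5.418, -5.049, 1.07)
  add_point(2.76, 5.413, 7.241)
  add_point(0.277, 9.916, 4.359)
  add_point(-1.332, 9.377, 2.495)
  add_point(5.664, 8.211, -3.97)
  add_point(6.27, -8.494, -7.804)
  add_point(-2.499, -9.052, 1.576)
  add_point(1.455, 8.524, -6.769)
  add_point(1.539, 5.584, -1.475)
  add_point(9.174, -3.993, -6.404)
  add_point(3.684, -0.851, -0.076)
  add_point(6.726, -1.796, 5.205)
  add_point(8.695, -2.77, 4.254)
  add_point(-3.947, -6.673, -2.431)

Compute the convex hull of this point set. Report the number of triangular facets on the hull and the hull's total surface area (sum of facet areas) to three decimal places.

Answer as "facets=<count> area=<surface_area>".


facets=20 area=910.361

Points on the hull: [0, 1, 2, 3, 4, 5, 6, 7, 8, 10, 12, 13] (12 of 15).

Area of each hull facet:
  f1: (p6, p7, p0) → 74.5610
  f2: (p6, p8, p0) → 119.9411
  f3: (p6, p8, p10) → 37.1366
  f4: (p1, p7, p0) → 24.7558
  f5: (p13, p6, p10) → 28.1622
  f6: (p13, p6, p7) → 75.0730
  f7: (p4, p8, p0) → 86.0434
  f8: (p4, p8, p3) → 10.2942
  f9: (p4, p1, p0) → 73.4939
  f10: (p4, p1, p3) → 16.9711
  f11: (p2, p1, p3) → 42.9219
  f12: (p2, p1, p7) → 35.6933
  f13: (p5, p8, p3) → 25.4858
  f14: (p5, p2, p3) → 29.6279
  f15: (p5, p2, p13) → 61.2317
  f16: (p5, p8, p10) → 32.2068
  f17: (p5, p13, p10) → 66.0847
  f18: (p12, p13, p7) → 14.1979
  f19: (p12, p2, p7) → 50.7656
  f20: (p12, p2, p13) → 5.7128
Σ area = 910.361

Euler: V−E+F = 12−30+20 = 2.


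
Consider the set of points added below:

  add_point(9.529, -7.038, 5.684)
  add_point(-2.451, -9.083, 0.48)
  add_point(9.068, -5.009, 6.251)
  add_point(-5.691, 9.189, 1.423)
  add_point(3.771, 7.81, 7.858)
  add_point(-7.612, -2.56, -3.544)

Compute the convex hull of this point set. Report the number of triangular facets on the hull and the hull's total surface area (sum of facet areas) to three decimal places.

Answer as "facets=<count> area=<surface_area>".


facets=8 area=536.774

Hull vertices (6/6): indices [0, 1, 2, 3, 4, 5].

Per-facet area ½‖(b−a)×(c−a)‖:
  f1: (p1, p0, p5) → 50.2548
  f2: (p3, p0, p5) → 128.1733
  f3: (p3, p4, p0) → 87.4663
  f4: (p3, p1, p5) → 54.8237
  f5: (p3, p1, p4) → 104.1452
  f6: (p2, p4, p0) → 3.3387
  f7: (p2, p1, p0) → 14.2338
  f8: (p2, p1, p4) → 94.3381
Σ area = 536.774

Euler characteristic 6−12+8 = 2 ✓


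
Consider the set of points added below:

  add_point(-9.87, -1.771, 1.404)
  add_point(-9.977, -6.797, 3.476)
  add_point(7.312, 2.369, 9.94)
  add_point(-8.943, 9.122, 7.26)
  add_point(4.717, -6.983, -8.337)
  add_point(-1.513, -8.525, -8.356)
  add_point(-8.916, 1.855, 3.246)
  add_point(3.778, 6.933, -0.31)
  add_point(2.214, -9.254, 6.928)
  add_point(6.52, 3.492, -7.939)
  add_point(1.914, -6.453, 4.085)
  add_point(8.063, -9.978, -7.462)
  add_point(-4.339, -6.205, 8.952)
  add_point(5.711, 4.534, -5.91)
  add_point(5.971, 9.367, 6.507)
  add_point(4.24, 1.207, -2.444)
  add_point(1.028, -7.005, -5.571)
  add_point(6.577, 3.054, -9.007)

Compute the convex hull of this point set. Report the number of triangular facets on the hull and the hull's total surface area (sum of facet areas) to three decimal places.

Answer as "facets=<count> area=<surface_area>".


facets=22 area=1237.835

13 of the 18 inputs are extreme points: [0, 1, 2, 3, 4, 5, 7, 8, 11, 12, 13, 14, 17].

Facet areas (half cross-product norm):
  f1: (p5, p8, p1) → 88.4824
  f2: (p5, p8, p11) → 72.3257
  f3: (p7, p3, p14) → 54.6954
  f4: (p2, p8, p11) → 100.8260
  f5: (p2, p17, p11) → 123.7437
  f6: (p2, p17, p14) → 66.1511
  f7: (p2, p3, p14) → 58.5381
  f8: (p12, p3, p1) → 62.0583
  f9: (p12, p8, p1) → 27.0231
  f10: (p12, p2, p3) → 110.2891
  f11: (p12, p2, p8) → 48.7843
  f12: (p4, p17, p11) → 19.9622
  f13: (p4, p5, p11) → 12.2303
  f14: (p4, p5, p17) → 29.9116
  f15: (p0, p3, p1) → 26.0910
  f16: (p0, p5, p1) → 38.9398
  f17: (p0, p3, p17) → 124.3094
  f18: (p0, p5, p17) → 102.6074
  f19: (p13, p3, p17) → 19.3406
  f20: (p13, p7, p3) → 31.3445
  f21: (p13, p17, p14) → 6.4441
  f22: (p13, p7, p14) → 13.7373
Σ area = 1237.835

Check V−E+F: 13 − 33 + 22 = 2.


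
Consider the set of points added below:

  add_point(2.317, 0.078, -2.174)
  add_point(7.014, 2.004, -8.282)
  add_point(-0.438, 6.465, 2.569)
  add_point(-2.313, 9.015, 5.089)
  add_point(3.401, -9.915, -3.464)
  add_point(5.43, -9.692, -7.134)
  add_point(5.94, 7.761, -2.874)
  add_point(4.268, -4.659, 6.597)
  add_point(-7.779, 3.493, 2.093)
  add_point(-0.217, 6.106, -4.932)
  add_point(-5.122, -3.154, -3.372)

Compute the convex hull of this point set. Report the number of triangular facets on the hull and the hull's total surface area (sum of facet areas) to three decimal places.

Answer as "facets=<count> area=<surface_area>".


facets=14 area=714.060

9 of the 11 inputs are extreme points: [1, 3, 4, 5, 6, 7, 8, 9, 10].

Facet areas (half cross-product norm):
  f1: (p3, p7, p8) → 61.0346
  f2: (p10, p7, p8) → 61.2669
  f3: (p10, p7, p4) → 60.1966
  f4: (p6, p7, p1) → 61.9225
  f5: (p6, p3, p7) → 82.7920
  f6: (p9, p10, p8) → 43.3133
  f7: (p9, p10, p1) → 47.4595
  f8: (p9, p6, p1) → 25.7621
  f9: (p9, p3, p8) → 40.7921
  f10: (p9, p6, p3) → 35.0967
  f11: (p5, p10, p1) → 71.7388
  f12: (p5, p10, p4) → 21.3740
  f13: (p5, p7, p1) → 84.5024
  f14: (p5, p7, p4) → 16.8083
Σ area = 714.060

Euler characteristic 9−21+14 = 2 ✓


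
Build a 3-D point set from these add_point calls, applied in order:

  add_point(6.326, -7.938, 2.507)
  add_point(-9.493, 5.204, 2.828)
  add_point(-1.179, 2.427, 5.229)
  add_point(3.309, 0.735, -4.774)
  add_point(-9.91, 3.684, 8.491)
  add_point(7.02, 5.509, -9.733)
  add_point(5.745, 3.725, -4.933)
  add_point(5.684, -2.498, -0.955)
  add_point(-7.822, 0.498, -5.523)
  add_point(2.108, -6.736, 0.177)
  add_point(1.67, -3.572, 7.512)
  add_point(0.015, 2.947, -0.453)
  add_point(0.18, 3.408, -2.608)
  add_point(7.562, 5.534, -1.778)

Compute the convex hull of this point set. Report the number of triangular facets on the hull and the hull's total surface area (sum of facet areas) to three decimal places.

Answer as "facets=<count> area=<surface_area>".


Extreme-point indices: [0, 1, 2, 4, 5, 8, 9, 10, 13] — 9 of 14 on the boundary.

Area of each hull facet:
  f1: (p5, p0, p13) → 54.1039
  f2: (p10, p0, p13) → 55.3386
  f3: (p1, p13, p4) → 49.1226
  f4: (p1, p5, p13) → 69.0982
  f5: (p1, p8, p4) → 20.0247
  f6: (p1, p8, p5) → 76.7924
  f7: (p9, p5, p0) → 40.0739
  f8: (p9, p8, p5) → 100.8345
  f9: (p9, p8, p4) → 96.6719
  f10: (p9, p10, p4) → 51.8994
  f11: (p9, p10, p0) → 19.0251
  f12: (p2, p13, p4) → 26.8261
  f13: (p2, p10, p4) → 30.5725
  f14: (p2, p10, p13) → 40.5302
Σ area = 730.914

Check V−E+F: 9 − 21 + 14 = 2.

facets=14 area=730.914


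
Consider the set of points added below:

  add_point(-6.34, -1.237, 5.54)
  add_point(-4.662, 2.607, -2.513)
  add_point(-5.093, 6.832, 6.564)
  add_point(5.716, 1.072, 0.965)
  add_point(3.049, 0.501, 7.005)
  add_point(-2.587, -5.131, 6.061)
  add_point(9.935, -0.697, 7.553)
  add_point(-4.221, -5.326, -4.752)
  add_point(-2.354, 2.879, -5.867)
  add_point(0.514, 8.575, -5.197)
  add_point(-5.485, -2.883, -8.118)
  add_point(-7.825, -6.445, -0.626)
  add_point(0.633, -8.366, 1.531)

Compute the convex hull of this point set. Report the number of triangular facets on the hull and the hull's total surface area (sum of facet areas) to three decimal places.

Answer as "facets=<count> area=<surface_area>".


Hull vertices (12/13): indices [0, 1, 2, 3, 4, 5, 6, 7, 9, 10, 11, 12].

Area of each hull facet:
  f1: (p2, p9, p6) → 106.5925
  f2: (p2, p10, p11) → 66.1278
  f3: (p3, p9, p6) → 22.6775
  f4: (p3, p10, p9) → 70.6723
  f5: (p3, p12, p6) → 43.0466
  f6: (p3, p12, p10) → 66.7536
  f7: (p1, p10, p9) → 31.0204
  f8: (p1, p2, p9) → 41.8004
  f9: (p1, p2, p10) → 14.2810
  f10: (p7, p10, p11) → 10.5496
  f11: (p7, p12, p11) → 23.0207
  f12: (p7, p12, p10) → 6.3431
  f13: (p5, p12, p6) → 41.8932
  f14: (p5, p12, p11) → 26.1858
  f15: (p4, p2, p6) → 16.9993
  f16: (p4, p5, p6) → 22.9279
  f17: (p4, p5, p2) → 41.0699
  f18: (p0, p2, p11) → 22.5906
  f19: (p0, p5, p11) → 21.5405
  f20: (p0, p5, p2) → 18.1110
Σ area = 714.204

Euler characteristic 12−30+20 = 2 ✓

facets=20 area=714.204


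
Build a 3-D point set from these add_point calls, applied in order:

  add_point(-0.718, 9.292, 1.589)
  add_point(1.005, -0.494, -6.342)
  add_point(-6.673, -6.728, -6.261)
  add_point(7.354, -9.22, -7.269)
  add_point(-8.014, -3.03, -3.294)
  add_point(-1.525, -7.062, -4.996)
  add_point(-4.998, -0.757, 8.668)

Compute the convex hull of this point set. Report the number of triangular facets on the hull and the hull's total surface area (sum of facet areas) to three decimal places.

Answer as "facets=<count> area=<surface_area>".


7 of the 7 inputs are extreme points: [0, 1, 2, 3, 4, 5, 6].

Triangle areas on the boundary:
  f1: (p6, p0, p4) → 77.8837
  f2: (p6, p0, p3) → 136.4803
  f3: (p1, p0, p4) → 62.1833
  f4: (p1, p0, p3) → 45.3084
  f5: (p5, p6, p3) → 62.1425
  f6: (p2, p1, p3) → 53.4895
  f7: (p2, p5, p3) → 12.2926
  f8: (p2, p1, p4) → 23.5483
  f9: (p2, p6, p4) → 23.6208
  f10: (p2, p5, p6) → 40.9946
Σ area = 537.944

Euler characteristic 7−15+10 = 2 ✓

facets=10 area=537.944


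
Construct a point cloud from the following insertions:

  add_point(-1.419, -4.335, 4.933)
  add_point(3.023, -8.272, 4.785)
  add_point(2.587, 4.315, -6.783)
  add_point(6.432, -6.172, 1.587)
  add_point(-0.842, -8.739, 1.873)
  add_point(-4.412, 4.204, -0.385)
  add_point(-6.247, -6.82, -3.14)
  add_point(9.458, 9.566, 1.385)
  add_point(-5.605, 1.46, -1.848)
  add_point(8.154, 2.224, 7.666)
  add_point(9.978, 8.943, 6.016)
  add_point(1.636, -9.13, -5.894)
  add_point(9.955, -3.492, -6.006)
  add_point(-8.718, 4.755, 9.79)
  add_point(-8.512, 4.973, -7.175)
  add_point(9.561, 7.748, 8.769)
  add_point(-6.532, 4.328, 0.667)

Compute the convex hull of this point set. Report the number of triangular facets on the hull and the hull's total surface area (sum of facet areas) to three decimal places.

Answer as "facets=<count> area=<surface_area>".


facets=22 area=1164.546

Extreme-point indices: [1, 2, 3, 4, 6, 7, 9, 10, 11, 12, 13, 14, 15] — 13 of 17 on the boundary.

Facet areas (half cross-product norm):
  f1: (p7, p10, p13) → 45.6114
  f2: (p7, p14, p13) → 158.4244
  f3: (p6, p14, p13) → 101.5206
  f4: (p6, p14, p11) → 52.1812
  f5: (p15, p10, p13) → 27.2171
  f6: (p3, p1, p11) → 23.9867
  f7: (p12, p3, p11) → 37.9250
  f8: (p12, p7, p10) → 32.8431
  f9: (p12, p15, p10) → 24.5679
  f10: (p4, p1, p11) → 18.7069
  f11: (p4, p6, p11) → 28.5091
  f12: (p4, p1, p13) → 42.5744
  f13: (p4, p6, p13) → 65.1429
  f14: (p9, p3, p1) → 26.8457
  f15: (p9, p1, p13) → 99.8682
  f16: (p9, p15, p13) → 49.7728
  f17: (p9, p12, p15) → 37.3009
  f18: (p9, p12, p3) → 45.3312
  f19: (p2, p7, p14) → 54.1684
  f20: (p2, p12, p7) → 63.5140
  f21: (p2, p14, p11) → 75.1372
  f22: (p2, p12, p11) → 53.3970
Σ area = 1164.546

Check V−E+F: 13 − 33 + 22 = 2.


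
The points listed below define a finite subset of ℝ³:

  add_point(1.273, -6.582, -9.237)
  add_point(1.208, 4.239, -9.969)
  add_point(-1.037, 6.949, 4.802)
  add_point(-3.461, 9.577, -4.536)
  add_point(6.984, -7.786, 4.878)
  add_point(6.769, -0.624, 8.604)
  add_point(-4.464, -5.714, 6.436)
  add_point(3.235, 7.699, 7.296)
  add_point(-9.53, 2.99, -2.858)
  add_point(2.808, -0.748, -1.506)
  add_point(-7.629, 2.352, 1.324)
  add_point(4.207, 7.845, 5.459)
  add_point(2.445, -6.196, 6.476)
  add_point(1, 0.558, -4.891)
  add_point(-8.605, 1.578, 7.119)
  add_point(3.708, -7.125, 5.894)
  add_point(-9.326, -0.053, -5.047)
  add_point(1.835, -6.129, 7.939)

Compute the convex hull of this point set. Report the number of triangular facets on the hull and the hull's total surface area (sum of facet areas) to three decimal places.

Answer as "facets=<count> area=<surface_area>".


facets=24 area=980.564

Extreme-point indices: [0, 1, 2, 3, 4, 5, 6, 7, 8, 11, 14, 15, 16, 17] — 14 of 18 on the boundary.

Facet areas (half cross-product norm):
  f1: (p0, p1, p4) → 81.9766
  f2: (p6, p0, p4) → 86.6573
  f3: (p14, p3, p8) → 44.9578
  f4: (p11, p1, p3) → 56.6120
  f5: (p11, p7, p3) → 12.0138
  f6: (p5, p11, p7) → 9.5170
  f7: (p5, p14, p7) → 60.7309
  f8: (p5, p1, p4) → 78.9904
  f9: (p5, p11, p1) → 74.6150
  f10: (p16, p6, p0) → 87.6432
  f11: (p16, p0, p1) → 62.5169
  f12: (p16, p14, p8) → 16.8955
  f13: (p16, p14, p6) → 51.0051
  f14: (p16, p3, p8) → 15.3399
  f15: (p16, p1, p3) → 48.6044
  f16: (p2, p7, p3) → 19.3621
  f17: (p2, p14, p3) → 47.0221
  f18: (p2, p14, p7) → 18.4058
  f19: (p17, p5, p4) → 21.9377
  f20: (p17, p14, p6) → 23.4098
  f21: (p17, p5, p14) → 48.0137
  f22: (p15, p6, p4) → 3.3304
  f23: (p15, p17, p4) → 2.6087
  f24: (p15, p17, p6) → 8.3979
Σ area = 980.564

Euler: V−E+F = 14−36+24 = 2.


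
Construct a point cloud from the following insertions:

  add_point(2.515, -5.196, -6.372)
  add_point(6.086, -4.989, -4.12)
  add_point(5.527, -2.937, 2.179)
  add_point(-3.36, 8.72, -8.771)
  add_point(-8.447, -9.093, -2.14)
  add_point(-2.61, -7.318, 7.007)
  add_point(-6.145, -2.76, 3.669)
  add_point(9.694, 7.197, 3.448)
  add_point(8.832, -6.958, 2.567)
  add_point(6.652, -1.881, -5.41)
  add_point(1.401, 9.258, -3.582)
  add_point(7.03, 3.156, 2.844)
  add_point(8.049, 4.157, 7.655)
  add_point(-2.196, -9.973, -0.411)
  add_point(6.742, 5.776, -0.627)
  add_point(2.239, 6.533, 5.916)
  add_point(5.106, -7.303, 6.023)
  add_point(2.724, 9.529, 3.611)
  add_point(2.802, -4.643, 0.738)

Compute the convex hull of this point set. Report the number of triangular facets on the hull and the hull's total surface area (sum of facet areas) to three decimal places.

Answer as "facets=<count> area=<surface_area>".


Hull vertices (16/19): indices [0, 1, 3, 4, 5, 6, 7, 8, 9, 10, 12, 13, 14, 15, 16, 17].

Facet areas (half cross-product norm):
  f1: (p10, p17, p7) → 26.6451
  f2: (p10, p17, p3) → 13.7488
  f3: (p0, p3, p4) → 94.6730
  f4: (p9, p0, p3) → 40.0305
  f5: (p9, p0, p1) → 7.2108
  f6: (p6, p5, p4) → 29.6378
  f7: (p6, p3, p4) → 76.2350
  f8: (p6, p17, p3) → 99.8417
  f9: (p12, p17, p7) → 19.8535
  f10: (p13, p5, p4) → 25.5155
  f11: (p13, p0, p4) → 28.4050
  f12: (p13, p0, p1) → 18.8403
  f13: (p14, p9, p7) → 17.9577
  f14: (p14, p9, p3) → 59.4382
  f15: (p14, p10, p7) → 14.3830
  f16: (p14, p10, p3) → 15.4191
  f17: (p15, p12, p17) → 11.6957
  f18: (p15, p12, p5) → 47.8105
  f19: (p15, p6, p17) → 20.2123
  f20: (p15, p6, p5) → 42.2921
  f21: (p8, p13, p1) → 38.3272
  f22: (p8, p12, p7) → 32.8829
  f23: (p8, p9, p7) → 61.3306
  f24: (p8, p9, p1) → 10.9499
  f25: (p16, p12, p5) → 45.2185
  f26: (p16, p8, p12) → 30.0635
  f27: (p16, p13, p5) → 30.2365
  f28: (p16, p8, p13) → 25.5330
Σ area = 984.388

Check V−E+F: 16 − 42 + 28 = 2.

facets=28 area=984.388
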